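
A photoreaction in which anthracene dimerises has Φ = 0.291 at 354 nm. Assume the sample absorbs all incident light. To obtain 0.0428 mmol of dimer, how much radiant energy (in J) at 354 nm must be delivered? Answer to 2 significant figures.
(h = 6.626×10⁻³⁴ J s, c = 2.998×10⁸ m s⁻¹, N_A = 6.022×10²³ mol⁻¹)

50 J

Product: 0.0428 mmol = 4.28×10⁻⁵ mol.
Photons that must be absorbed: 4.28×10⁻⁵ / 0.291 = 1.471×10⁻⁴ mol.
Photon energy: hc/λ = 5.612×10⁻¹⁹ J; per mole, 3.380×10⁵ J mol⁻¹.
Energy required: 1.471×10⁻⁴ × 3.380×10⁵ = 50 J.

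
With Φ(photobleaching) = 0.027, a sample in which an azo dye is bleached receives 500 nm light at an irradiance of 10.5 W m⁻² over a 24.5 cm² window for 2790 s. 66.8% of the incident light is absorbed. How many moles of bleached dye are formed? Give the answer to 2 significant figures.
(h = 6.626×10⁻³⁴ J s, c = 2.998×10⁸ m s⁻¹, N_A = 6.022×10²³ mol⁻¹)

5.4×10⁻⁶ mol

Photon energy at 500 nm: hc/λ = (6.626×10⁻³⁴)(2.998×10⁸)/(500×10⁻⁹) = 3.973×10⁻¹⁹ J.
Energy delivered: (10.5 W m⁻²)(24.5×10⁻⁴ m²)(2790 s) = 71.77 J.
Photons incident: 71.77 / 3.973×10⁻¹⁹ = 1.806×10²⁰, i.e. 1.806×10²⁰/6.022×10²³ = 2.999×10⁻⁴ mol.
Photons absorbed: 0.668 × 2.999×10⁻⁴ = 2.003×10⁻⁴ mol.
Product: Φ × n_abs = 0.027 × 2.003×10⁻⁴ = 5.408×10⁻⁶ mol.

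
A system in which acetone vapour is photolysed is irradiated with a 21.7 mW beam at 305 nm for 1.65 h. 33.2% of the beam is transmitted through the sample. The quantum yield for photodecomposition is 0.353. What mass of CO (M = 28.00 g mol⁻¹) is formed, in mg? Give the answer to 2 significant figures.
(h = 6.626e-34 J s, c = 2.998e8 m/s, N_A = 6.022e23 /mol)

Photon energy at 305 nm: hc/λ = (6.626e-34)(2.998e8)/(305e-9) = 6.513e-19 J.
Energy delivered: (21.7 mW)(5940 s) = 128.9 J.
Photons incident: 128.9 / 6.513e-19 = 1.979e20, i.e. 1.979e20/6.022e23 = 3.286e-4 mol.
Fraction absorbed: 1 − 33.2/100 = 0.6680.
Photons absorbed: 0.6680 × 3.286e-4 = 2.195e-4 mol.
Product: Φ × n_abs = 0.353 × 2.195e-4 = 7.748e-5 mol.
Mass: 7.748e-5 × 28.00 = 0.002169 g = 2.2 mg.

2.2 mg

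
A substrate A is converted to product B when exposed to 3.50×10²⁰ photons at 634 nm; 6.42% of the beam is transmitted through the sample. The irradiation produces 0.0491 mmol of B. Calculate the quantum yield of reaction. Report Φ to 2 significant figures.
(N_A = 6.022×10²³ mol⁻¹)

Product: 0.0491 mmol = 4.91×10⁻⁵ mol.
Moles of photons: 3.50×10²⁰ / 6.022×10²³ = 5.812×10⁻⁴ mol.
Fraction absorbed: 1 − 6.42/100 = 0.9358.
Photons absorbed: 0.9358 × 5.812×10⁻⁴ = 5.439×10⁻⁴ mol.
Φ = 4.91×10⁻⁵ mol / 5.439×10⁻⁴ mol photons = 0.090.

Φ = 0.090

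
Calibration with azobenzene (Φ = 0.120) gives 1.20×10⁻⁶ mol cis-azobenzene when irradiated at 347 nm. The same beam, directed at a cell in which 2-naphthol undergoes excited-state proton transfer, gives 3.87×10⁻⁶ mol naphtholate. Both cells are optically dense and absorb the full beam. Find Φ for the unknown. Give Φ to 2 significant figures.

Φ = 0.39

Photons absorbed by the actinometer: 1.20×10⁻⁶ / 0.120 = 1.000×10⁻⁵ mol.
Φ(unknown) = 3.87×10⁻⁶ / 1.000×10⁻⁵ = 0.39.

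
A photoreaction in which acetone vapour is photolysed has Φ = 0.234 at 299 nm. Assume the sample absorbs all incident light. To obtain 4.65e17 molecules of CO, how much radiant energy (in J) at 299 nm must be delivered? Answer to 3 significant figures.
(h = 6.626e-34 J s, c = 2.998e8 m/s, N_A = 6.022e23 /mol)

Product: 4.65e17 / 6.022e23 = 7.722e-7 mol.
Photons that must be absorbed: 7.722e-7 / 0.234 = 3.300e-6 mol.
Photon energy: hc/λ = 6.644e-19 J; per mole, 4.001e5 J mol⁻¹.
Energy required: 3.300e-6 × 4.001e5 = 1.32 J.

1.32 J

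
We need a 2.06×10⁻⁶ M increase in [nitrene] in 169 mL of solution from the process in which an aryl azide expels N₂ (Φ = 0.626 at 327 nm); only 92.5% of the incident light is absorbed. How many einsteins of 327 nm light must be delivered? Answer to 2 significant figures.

6.0×10⁻⁷ einstein

Product: (2.06×10⁻⁶ M)(0.169 L) = 3.481×10⁻⁷ mol.
Photons that must be absorbed: 3.481×10⁻⁷ / 0.626 = 5.561×10⁻⁷ mol.
Incident photons needed: 5.561×10⁻⁷ / 0.925 = 6.012×10⁻⁷ mol.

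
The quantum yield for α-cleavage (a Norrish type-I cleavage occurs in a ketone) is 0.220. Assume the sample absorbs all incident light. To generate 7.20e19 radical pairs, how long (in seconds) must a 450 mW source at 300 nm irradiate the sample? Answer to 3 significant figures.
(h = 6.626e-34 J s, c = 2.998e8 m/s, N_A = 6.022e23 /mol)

t ≈ 482 s

Product: 7.20e19 / 6.022e23 = 1.196e-4 mol.
Photons that must be absorbed: 1.196e-4 / 0.220 = 5.436e-4 mol.
Photon energy: hc/λ = 6.622e-19 J; per mole, 3.988e5 J mol⁻¹.
Energy required: 5.436e-4 × 3.988e5 = 216.8 J.
Time: 216.8 J / 0.45 W = 482 s.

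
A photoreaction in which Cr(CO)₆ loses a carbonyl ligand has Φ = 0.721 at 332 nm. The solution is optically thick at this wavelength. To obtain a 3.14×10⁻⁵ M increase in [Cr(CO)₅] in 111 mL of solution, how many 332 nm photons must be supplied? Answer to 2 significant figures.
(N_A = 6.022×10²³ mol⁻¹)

Product: (3.14×10⁻⁵ M)(0.111 L) = 3.485×10⁻⁶ mol.
Photons that must be absorbed: 3.485×10⁻⁶ / 0.721 = 4.834×10⁻⁶ mol.
Photon count: 4.834×10⁻⁶ × 6.022×10²³ = 2.9×10¹⁸.

2.9×10¹⁸ photons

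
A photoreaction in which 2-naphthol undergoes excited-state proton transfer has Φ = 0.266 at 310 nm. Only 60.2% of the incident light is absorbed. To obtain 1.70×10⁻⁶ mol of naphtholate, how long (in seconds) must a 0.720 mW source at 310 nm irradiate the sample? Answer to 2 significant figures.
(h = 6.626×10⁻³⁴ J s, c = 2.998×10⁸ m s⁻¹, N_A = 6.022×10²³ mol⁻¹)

t ≈ 5700 s

Photons that must be absorbed: 1.70×10⁻⁶ / 0.266 = 6.391×10⁻⁶ mol.
Incident photons needed: 6.391×10⁻⁶ / 0.602 = 1.062×10⁻⁵ mol.
Photon energy: hc/λ = 6.408×10⁻¹⁹ J; per mole, 3.859×10⁵ J mol⁻¹.
Energy required: 1.062×10⁻⁵ × 3.859×10⁵ = 4.098 J.
Time: 4.098 J / 0.00072 W = 5700 s.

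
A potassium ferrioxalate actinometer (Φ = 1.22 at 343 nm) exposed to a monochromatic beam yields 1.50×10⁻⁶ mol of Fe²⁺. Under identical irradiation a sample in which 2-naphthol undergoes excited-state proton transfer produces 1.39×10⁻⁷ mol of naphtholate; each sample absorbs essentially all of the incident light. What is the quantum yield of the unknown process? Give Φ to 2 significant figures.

Photons absorbed by the actinometer: 1.50×10⁻⁶ / 1.22 = 1.230×10⁻⁶ mol.
Φ(unknown) = 1.39×10⁻⁷ / 1.230×10⁻⁶ = 0.11.

Φ = 0.11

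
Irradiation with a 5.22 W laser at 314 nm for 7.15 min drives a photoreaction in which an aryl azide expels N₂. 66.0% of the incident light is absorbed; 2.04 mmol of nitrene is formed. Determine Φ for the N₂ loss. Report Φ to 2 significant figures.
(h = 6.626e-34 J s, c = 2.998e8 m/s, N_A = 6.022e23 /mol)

Φ = 0.53

Product: 2.04 mmol = 0.00204 mol.
Photon energy at 314 nm: hc/λ = (6.626e-34)(2.998e8)/(314e-9) = 6.326e-19 J.
Energy delivered: (5.22 W)(429 s) = 2239 J.
Photons incident: 2239 / 6.326e-19 = 3.539e21, i.e. 3.539e21/6.022e23 = 0.005877 mol.
Photons absorbed: 0.660 × 0.005877 = 0.003879 mol.
Φ = 0.00204 mol / 0.003879 mol photons = 0.53.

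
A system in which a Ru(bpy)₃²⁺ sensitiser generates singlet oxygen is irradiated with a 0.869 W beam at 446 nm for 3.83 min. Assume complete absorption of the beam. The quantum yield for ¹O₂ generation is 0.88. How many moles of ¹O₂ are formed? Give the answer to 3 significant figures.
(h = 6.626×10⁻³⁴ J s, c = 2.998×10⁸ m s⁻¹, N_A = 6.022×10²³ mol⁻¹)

6.55×10⁻⁴ mol

Photon energy at 446 nm: hc/λ = (6.626×10⁻³⁴)(2.998×10⁸)/(446×10⁻⁹) = 4.454×10⁻¹⁹ J.
Energy delivered: (0.869 W)(229.8 s) = 199.7 J.
Photons incident: 199.7 / 4.454×10⁻¹⁹ = 4.484×10²⁰, i.e. 4.484×10²⁰/6.022×10²³ = 7.446×10⁻⁴ mol.
Product: Φ × n_abs = 0.88 × 7.446×10⁻⁴ = 6.552×10⁻⁴ mol.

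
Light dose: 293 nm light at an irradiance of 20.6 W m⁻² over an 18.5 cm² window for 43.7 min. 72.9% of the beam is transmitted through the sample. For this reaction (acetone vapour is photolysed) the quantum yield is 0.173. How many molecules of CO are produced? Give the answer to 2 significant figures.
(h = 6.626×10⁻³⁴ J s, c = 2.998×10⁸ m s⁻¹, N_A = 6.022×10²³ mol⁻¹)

6.9×10¹⁸ molecules

Photon energy at 293 nm: hc/λ = (6.626×10⁻³⁴)(2.998×10⁸)/(293×10⁻⁹) = 6.780×10⁻¹⁹ J.
Energy delivered: (20.6 W m⁻²)(18.5×10⁻⁴ m²)(2622 s) = 99.92 J.
Photons incident: 99.92 / 6.780×10⁻¹⁹ = 1.474×10²⁰, i.e. 1.474×10²⁰/6.022×10²³ = 2.448×10⁻⁴ mol.
Fraction absorbed: 1 − 72.9/100 = 0.2710.
Photons absorbed: 0.2710 × 2.448×10⁻⁴ = 6.634×10⁻⁵ mol.
Product: Φ × n_abs = 0.173 × 6.634×10⁻⁵ = 1.148×10⁻⁵ mol.
As a count: 1.148×10⁻⁵ × 6.022×10²³ = 6.9×10¹⁸.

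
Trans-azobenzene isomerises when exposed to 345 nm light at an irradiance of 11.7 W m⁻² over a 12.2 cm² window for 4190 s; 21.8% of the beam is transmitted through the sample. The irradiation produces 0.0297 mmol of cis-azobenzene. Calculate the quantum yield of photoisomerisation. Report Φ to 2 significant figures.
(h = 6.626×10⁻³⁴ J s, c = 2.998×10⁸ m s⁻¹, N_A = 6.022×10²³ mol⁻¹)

Product: 0.0297 mmol = 2.97×10⁻⁵ mol.
Photon energy at 345 nm: hc/λ = (6.626×10⁻³⁴)(2.998×10⁸)/(345×10⁻⁹) = 5.758×10⁻¹⁹ J.
Energy delivered: (11.7 W m⁻²)(12.2×10⁻⁴ m²)(4190 s) = 59.81 J.
Photons incident: 59.81 / 5.758×10⁻¹⁹ = 1.039×10²⁰, i.e. 1.039×10²⁰/6.022×10²³ = 1.725×10⁻⁴ mol.
Fraction absorbed: 1 − 21.8/100 = 0.7820.
Photons absorbed: 0.7820 × 1.725×10⁻⁴ = 1.349×10⁻⁴ mol.
Φ = 2.97×10⁻⁵ mol / 1.349×10⁻⁴ mol photons = 0.22.

Φ = 0.22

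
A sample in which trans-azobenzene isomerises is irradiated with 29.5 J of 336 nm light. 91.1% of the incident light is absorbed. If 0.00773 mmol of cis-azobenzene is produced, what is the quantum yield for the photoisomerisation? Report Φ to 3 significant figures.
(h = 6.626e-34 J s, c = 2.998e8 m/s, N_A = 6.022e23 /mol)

Product: 0.00773 mmol = 7.73e-6 mol.
Photon energy at 336 nm: hc/λ = (6.626e-34)(2.998e8)/(336e-9) = 5.912e-19 J.
Photons incident: 29.5 / 5.912e-19 = 4.990e19, i.e. 4.990e19/6.022e23 = 8.286e-5 mol.
Photons absorbed: 0.911 × 8.286e-5 = 7.549e-5 mol.
Φ = 7.73e-6 mol / 7.549e-5 mol photons = 0.102.

Φ = 0.102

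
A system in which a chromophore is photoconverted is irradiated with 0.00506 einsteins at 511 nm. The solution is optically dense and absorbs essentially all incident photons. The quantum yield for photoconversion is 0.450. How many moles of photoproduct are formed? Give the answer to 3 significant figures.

0.00228 mol

Product: Φ × n_abs = 0.450 × 0.00506 = 0.002277 mol.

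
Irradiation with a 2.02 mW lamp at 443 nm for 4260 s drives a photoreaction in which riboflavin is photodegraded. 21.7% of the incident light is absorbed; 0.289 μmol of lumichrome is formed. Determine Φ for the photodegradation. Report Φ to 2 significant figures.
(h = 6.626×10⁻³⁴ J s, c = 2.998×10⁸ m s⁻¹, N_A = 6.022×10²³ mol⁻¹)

Φ = 0.042

Product: 0.289 μmol = 2.89×10⁻⁷ mol.
Photon energy at 443 nm: hc/λ = (6.626×10⁻³⁴)(2.998×10⁸)/(443×10⁻⁹) = 4.484×10⁻¹⁹ J.
Energy delivered: (2.02 mW)(4260 s) = 8.605 J.
Photons incident: 8.605 / 4.484×10⁻¹⁹ = 1.919×10¹⁹, i.e. 1.919×10¹⁹/6.022×10²³ = 3.187×10⁻⁵ mol.
Photons absorbed: 0.217 × 3.187×10⁻⁵ = 6.916×10⁻⁶ mol.
Φ = 2.89×10⁻⁷ mol / 6.916×10⁻⁶ mol photons = 0.042.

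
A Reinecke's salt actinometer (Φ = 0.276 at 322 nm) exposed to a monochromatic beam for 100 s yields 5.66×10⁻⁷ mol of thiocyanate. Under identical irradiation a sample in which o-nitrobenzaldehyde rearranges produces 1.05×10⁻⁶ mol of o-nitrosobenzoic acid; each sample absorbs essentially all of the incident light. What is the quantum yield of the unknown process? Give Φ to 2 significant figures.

Φ = 0.51

Photons absorbed by the actinometer: 5.66×10⁻⁷ / 0.276 = 2.051×10⁻⁶ mol.
Φ(unknown) = 1.05×10⁻⁶ / 2.051×10⁻⁶ = 0.51.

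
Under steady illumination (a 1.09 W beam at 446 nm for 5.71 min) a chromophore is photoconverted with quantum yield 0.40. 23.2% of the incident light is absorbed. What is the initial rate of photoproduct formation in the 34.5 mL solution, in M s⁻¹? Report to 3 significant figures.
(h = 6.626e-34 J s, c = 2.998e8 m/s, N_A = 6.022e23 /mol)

1.09e-5 M s⁻¹

Photon energy at 446 nm: hc/λ = (6.626e-34)(2.998e8)/(446e-9) = 4.454e-19 J.
Energy delivered: (1.09 W)(342.6 s) = 373.4 J.
Photons incident: 373.4 / 4.454e-19 = 8.383e20, i.e. 8.383e20/6.022e23 = 0.001392 mol.
Photons absorbed: 0.232 × 0.001392 = 3.229e-4 mol.
Product formed: 0.40 × 3.229e-4 = 1.292e-4 mol.
Rate: 1.292e-4 mol / (342.6 s × 0.0345 L) = 1.09e-5 M s⁻¹.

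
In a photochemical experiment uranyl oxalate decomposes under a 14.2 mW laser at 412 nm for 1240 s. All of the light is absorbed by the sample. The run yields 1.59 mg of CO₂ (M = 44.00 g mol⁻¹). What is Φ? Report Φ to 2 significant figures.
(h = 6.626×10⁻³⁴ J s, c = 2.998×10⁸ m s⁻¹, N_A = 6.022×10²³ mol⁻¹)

Φ = 0.60

Product: 1.59 mg / 44.00 g mol⁻¹ = 3.614×10⁻⁵ mol.
Photon energy at 412 nm: hc/λ = (6.626×10⁻³⁴)(2.998×10⁸)/(412×10⁻⁹) = 4.822×10⁻¹⁹ J.
Energy delivered: (14.2 mW)(1240 s) = 17.61 J.
Photons incident: 17.61 / 4.822×10⁻¹⁹ = 3.652×10¹⁹, i.e. 3.652×10¹⁹/6.022×10²³ = 6.064×10⁻⁵ mol.
Φ = 3.614×10⁻⁵ mol / 6.064×10⁻⁵ mol photons = 0.60.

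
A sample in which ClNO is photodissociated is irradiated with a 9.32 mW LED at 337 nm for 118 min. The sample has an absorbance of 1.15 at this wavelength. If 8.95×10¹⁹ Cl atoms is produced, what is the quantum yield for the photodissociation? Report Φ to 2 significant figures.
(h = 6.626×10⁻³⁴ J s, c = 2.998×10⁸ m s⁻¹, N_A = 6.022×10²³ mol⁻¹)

Φ = 0.86

Product: 8.95×10¹⁹ / 6.022×10²³ = 1.486×10⁻⁴ mol.
Photon energy at 337 nm: hc/λ = (6.626×10⁻³⁴)(2.998×10⁸)/(337×10⁻⁹) = 5.895×10⁻¹⁹ J.
Energy delivered: (9.32 mW)(7080 s) = 65.99 J.
Photons incident: 65.99 / 5.895×10⁻¹⁹ = 1.119×10²⁰, i.e. 1.119×10²⁰/6.022×10²³ = 1.858×10⁻⁴ mol.
Fraction absorbed: 1 − 10^(−1.15) = 0.9292.
Photons absorbed: 0.9292 × 1.858×10⁻⁴ = 1.726×10⁻⁴ mol.
Φ = 1.486×10⁻⁴ mol / 1.726×10⁻⁴ mol photons = 0.86.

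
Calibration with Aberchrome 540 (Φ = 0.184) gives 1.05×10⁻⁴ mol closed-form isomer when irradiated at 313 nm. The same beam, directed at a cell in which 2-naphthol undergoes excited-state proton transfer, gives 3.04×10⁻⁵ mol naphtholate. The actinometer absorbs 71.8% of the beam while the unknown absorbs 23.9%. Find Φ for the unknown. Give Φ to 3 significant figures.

Φ = 0.160

Photons absorbed by the actinometer: 1.05×10⁻⁴ / 0.184 = 5.707×10⁻⁴ mol.
Incident flux: 5.707×10⁻⁴ / 0.718 = 7.948×10⁻⁴ einstein.
Absorbed by unknown: 0.239 × 7.948×10⁻⁴ = 1.900×10⁻⁴ mol.
Φ(unknown) = 3.04×10⁻⁵ / 1.900×10⁻⁴ = 0.160.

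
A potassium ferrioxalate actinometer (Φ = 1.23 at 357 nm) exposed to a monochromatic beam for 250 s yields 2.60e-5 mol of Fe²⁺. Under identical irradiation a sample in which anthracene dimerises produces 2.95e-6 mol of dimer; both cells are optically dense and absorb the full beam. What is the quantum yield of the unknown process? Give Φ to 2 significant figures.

Photons absorbed by the actinometer: 2.60e-5 / 1.23 = 2.114e-5 mol.
Φ(unknown) = 2.95e-6 / 2.114e-5 = 0.14.

Φ = 0.14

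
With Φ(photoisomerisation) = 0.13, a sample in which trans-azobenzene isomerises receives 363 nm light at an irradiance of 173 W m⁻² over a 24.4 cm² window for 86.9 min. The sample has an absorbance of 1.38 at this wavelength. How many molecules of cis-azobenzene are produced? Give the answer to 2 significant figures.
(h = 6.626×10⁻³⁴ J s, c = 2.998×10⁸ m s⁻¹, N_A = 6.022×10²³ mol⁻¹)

Photon energy at 363 nm: hc/λ = (6.626×10⁻³⁴)(2.998×10⁸)/(363×10⁻⁹) = 5.472×10⁻¹⁹ J.
Energy delivered: (173 W m⁻²)(24.4×10⁻⁴ m²)(5214 s) = 2201 J.
Photons incident: 2201 / 5.472×10⁻¹⁹ = 4.022×10²¹, i.e. 4.022×10²¹/6.022×10²³ = 0.006679 mol.
Fraction absorbed: 1 − 10^(−1.38) = 0.9583.
Photons absorbed: 0.9583 × 0.006679 = 0.006400 mol.
Product: Φ × n_abs = 0.13 × 0.006400 = 8.320×10⁻⁴ mol.
As a count: 8.320×10⁻⁴ × 6.022×10²³ = 5.0×10²⁰.

5.0×10²⁰ molecules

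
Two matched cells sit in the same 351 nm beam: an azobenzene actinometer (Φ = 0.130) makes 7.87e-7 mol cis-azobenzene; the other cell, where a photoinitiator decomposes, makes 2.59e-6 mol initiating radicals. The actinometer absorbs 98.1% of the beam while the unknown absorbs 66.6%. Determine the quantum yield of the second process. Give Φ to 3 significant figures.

Φ = 0.630

Photons absorbed by the actinometer: 7.87e-7 / 0.130 = 6.054e-6 mol.
Incident flux: 6.054e-6 / 0.981 = 6.171e-6 einstein.
Absorbed by unknown: 0.666 × 6.171e-6 = 4.110e-6 mol.
Φ(unknown) = 2.59e-6 / 4.110e-6 = 0.630.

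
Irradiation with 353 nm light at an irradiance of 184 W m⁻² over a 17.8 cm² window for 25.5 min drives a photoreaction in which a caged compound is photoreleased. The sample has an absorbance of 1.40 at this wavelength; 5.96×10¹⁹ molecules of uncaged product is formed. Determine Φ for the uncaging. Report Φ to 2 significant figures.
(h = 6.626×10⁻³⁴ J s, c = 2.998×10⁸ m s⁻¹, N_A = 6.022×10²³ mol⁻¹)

Product: 5.96×10¹⁹ / 6.022×10²³ = 9.897×10⁻⁵ mol.
Photon energy at 353 nm: hc/λ = (6.626×10⁻³⁴)(2.998×10⁸)/(353×10⁻⁹) = 5.627×10⁻¹⁹ J.
Energy delivered: (184 W m⁻²)(17.8×10⁻⁴ m²)(1530 s) = 501.1 J.
Photons incident: 501.1 / 5.627×10⁻¹⁹ = 8.905×10²⁰, i.e. 8.905×10²⁰/6.022×10²³ = 0.001479 mol.
Fraction absorbed: 1 − 10^(−1.40) = 0.9602.
Photons absorbed: 0.9602 × 0.001479 = 0.001420 mol.
Φ = 9.897×10⁻⁵ mol / 0.001420 mol photons = 0.070.

Φ = 0.070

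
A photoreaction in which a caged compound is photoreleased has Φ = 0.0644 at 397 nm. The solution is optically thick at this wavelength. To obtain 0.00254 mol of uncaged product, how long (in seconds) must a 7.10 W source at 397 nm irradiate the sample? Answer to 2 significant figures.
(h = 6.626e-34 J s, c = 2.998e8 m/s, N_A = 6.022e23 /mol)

t ≈ 1700 s

Photons that must be absorbed: 0.00254 / 0.0644 = 0.03944 mol.
Photon energy: hc/λ = 5.004e-19 J; per mole, 3.013e5 J mol⁻¹.
Energy required: 0.03944 × 3.013e5 = 1.188e4 J.
Time: 1.188e4 J / 7.1 W = 1700 s.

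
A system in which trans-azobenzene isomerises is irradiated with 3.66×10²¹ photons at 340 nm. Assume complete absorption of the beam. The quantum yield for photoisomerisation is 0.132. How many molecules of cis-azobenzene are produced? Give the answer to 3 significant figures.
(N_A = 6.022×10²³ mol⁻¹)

Moles of photons: 3.66×10²¹ / 6.022×10²³ = 0.006078 mol.
Product: Φ × n_abs = 0.132 × 0.006078 = 8.023×10⁻⁴ mol.
As a count: 8.023×10⁻⁴ × 6.022×10²³ = 4.83×10²⁰.

4.83×10²⁰ molecules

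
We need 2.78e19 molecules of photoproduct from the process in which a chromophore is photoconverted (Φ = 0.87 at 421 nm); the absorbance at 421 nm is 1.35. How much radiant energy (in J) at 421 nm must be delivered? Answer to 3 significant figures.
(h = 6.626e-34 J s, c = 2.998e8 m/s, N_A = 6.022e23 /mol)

15.8 J

Product: 2.78e19 / 6.022e23 = 4.616e-5 mol.
Photons that must be absorbed: 4.616e-5 / 0.87 = 5.306e-5 mol.
Fraction absorbed: 1 − 10^(−1.35) = 0.9553.
Incident photons needed: 5.306e-5 / 0.9553 = 5.554e-5 mol.
Photon energy: hc/λ = 4.718e-19 J; per mole, 2.841e5 J mol⁻¹.
Energy required: 5.554e-5 × 2.841e5 = 15.8 J.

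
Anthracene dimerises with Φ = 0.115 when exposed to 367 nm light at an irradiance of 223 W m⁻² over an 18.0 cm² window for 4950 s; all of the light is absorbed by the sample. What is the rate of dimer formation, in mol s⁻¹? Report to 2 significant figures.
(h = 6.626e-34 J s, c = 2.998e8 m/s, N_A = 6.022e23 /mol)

Photon energy at 367 nm: hc/λ = (6.626e-34)(2.998e8)/(367e-9) = 5.413e-19 J.
Energy delivered: (223 W m⁻²)(18.0e-4 m²)(4950 s) = 1987 J.
Photons incident: 1987 / 5.413e-19 = 3.671e21, i.e. 3.671e21/6.022e23 = 0.006096 mol.
Product formed: 0.115 × 0.006096 = 7.010e-4 mol.
Rate: 7.010e-4 / 4950 s = 1.4e-7 mol s⁻¹.

1.4e-7 mol s⁻¹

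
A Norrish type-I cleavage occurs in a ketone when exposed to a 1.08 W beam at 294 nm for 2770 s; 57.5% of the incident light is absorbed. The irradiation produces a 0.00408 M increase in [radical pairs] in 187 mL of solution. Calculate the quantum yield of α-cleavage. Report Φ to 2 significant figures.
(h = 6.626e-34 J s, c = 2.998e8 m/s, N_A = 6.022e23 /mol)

Product: (0.00408 M)(0.187 L) = 7.630e-4 mol.
Photon energy at 294 nm: hc/λ = (6.626e-34)(2.998e8)/(294e-9) = 6.757e-19 J.
Energy delivered: (1.08 W)(2770 s) = 2992 J.
Photons incident: 2992 / 6.757e-19 = 4.428e21, i.e. 4.428e21/6.022e23 = 0.007353 mol.
Photons absorbed: 0.575 × 0.007353 = 0.004228 mol.
Φ = 7.630e-4 mol / 0.004228 mol photons = 0.18.

Φ = 0.18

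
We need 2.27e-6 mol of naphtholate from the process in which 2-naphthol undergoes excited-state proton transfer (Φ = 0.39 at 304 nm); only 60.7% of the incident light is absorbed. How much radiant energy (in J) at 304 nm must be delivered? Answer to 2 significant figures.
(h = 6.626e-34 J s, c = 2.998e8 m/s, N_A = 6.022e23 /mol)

3.8 J

Photons that must be absorbed: 2.27e-6 / 0.39 = 5.821e-6 mol.
Incident photons needed: 5.821e-6 / 0.607 = 9.590e-6 mol.
Photon energy: hc/λ = 6.534e-19 J; per mole, 3.935e5 J mol⁻¹.
Energy required: 9.590e-6 × 3.935e5 = 3.8 J.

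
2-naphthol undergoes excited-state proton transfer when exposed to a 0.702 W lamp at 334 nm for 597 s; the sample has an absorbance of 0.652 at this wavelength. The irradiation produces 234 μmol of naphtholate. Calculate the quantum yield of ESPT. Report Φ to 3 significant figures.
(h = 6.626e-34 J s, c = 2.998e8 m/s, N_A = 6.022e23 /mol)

Φ = 0.257

Product: 234 μmol = 2.34e-4 mol.
Photon energy at 334 nm: hc/λ = (6.626e-34)(2.998e8)/(334e-9) = 5.948e-19 J.
Energy delivered: (0.702 W)(597 s) = 419.1 J.
Photons incident: 419.1 / 5.948e-19 = 7.046e20, i.e. 7.046e20/6.022e23 = 0.001170 mol.
Fraction absorbed: 1 − 10^(−0.652) = 0.7772.
Photons absorbed: 0.7772 × 0.001170 = 9.093e-4 mol.
Φ = 2.34e-4 mol / 9.093e-4 mol photons = 0.257.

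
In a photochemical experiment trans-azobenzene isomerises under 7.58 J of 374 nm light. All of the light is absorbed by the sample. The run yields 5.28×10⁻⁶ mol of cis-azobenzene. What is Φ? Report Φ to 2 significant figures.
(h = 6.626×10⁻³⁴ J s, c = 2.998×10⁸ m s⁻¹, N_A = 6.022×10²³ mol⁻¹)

Photon energy at 374 nm: hc/λ = (6.626×10⁻³⁴)(2.998×10⁸)/(374×10⁻⁹) = 5.311×10⁻¹⁹ J.
Photons incident: 7.58 / 5.311×10⁻¹⁹ = 1.427×10¹⁹, i.e. 1.427×10¹⁹/6.022×10²³ = 2.370×10⁻⁵ mol.
Φ = 5.28×10⁻⁶ mol / 2.370×10⁻⁵ mol photons = 0.22.

Φ = 0.22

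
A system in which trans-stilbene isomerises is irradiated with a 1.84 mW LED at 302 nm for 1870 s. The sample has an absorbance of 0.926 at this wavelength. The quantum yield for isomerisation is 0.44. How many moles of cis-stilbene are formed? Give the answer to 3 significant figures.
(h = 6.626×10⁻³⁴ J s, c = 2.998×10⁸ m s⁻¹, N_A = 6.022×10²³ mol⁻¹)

Photon energy at 302 nm: hc/λ = (6.626×10⁻³⁴)(2.998×10⁸)/(302×10⁻⁹) = 6.578×10⁻¹⁹ J.
Energy delivered: (1.84 mW)(1870 s) = 3.441 J.
Photons incident: 3.441 / 6.578×10⁻¹⁹ = 5.231×10¹⁸, i.e. 5.231×10¹⁸/6.022×10²³ = 8.686×10⁻⁶ mol.
Fraction absorbed: 1 − 10^(−0.926) = 0.8814.
Photons absorbed: 0.8814 × 8.686×10⁻⁶ = 7.656×10⁻⁶ mol.
Product: Φ × n_abs = 0.44 × 7.656×10⁻⁶ = 3.369×10⁻⁶ mol.

3.37×10⁻⁶ mol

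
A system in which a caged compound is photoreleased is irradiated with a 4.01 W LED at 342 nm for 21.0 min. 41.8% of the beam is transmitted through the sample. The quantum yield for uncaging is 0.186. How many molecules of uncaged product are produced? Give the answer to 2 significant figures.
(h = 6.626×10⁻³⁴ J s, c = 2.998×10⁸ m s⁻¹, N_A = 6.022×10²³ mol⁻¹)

9.4×10²⁰ molecules

Photon energy at 342 nm: hc/λ = (6.626×10⁻³⁴)(2.998×10⁸)/(342×10⁻⁹) = 5.808×10⁻¹⁹ J.
Energy delivered: (4.01 W)(1260 s) = 5053 J.
Photons incident: 5053 / 5.808×10⁻¹⁹ = 8.700×10²¹, i.e. 8.700×10²¹/6.022×10²³ = 0.01445 mol.
Fraction absorbed: 1 − 41.8/100 = 0.5820.
Photons absorbed: 0.5820 × 0.01445 = 0.008410 mol.
Product: Φ × n_abs = 0.186 × 0.008410 = 0.001564 mol.
As a count: 0.001564 × 6.022×10²³ = 9.4×10²⁰.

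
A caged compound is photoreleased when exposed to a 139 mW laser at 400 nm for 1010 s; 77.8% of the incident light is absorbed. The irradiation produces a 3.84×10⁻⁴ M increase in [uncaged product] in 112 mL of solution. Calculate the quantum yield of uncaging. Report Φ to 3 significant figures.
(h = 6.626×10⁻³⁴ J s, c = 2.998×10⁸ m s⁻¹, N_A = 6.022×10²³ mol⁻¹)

Product: (3.84×10⁻⁴ M)(0.112 L) = 4.301×10⁻⁵ mol.
Photon energy at 400 nm: hc/λ = (6.626×10⁻³⁴)(2.998×10⁸)/(400×10⁻⁹) = 4.966×10⁻¹⁹ J.
Energy delivered: (139 mW)(1010 s) = 140.4 J.
Photons incident: 140.4 / 4.966×10⁻¹⁹ = 2.827×10²⁰, i.e. 2.827×10²⁰/6.022×10²³ = 4.694×10⁻⁴ mol.
Photons absorbed: 0.778 × 4.694×10⁻⁴ = 3.652×10⁻⁴ mol.
Φ = 4.301×10⁻⁵ mol / 3.652×10⁻⁴ mol photons = 0.118.

Φ = 0.118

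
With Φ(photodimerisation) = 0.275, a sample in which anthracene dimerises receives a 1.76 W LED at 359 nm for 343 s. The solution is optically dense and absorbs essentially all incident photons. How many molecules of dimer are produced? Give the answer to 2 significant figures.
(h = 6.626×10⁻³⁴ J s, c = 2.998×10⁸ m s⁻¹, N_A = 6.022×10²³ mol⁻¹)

Photon energy at 359 nm: hc/λ = (6.626×10⁻³⁴)(2.998×10⁸)/(359×10⁻⁹) = 5.533×10⁻¹⁹ J.
Energy delivered: (1.76 W)(343 s) = 603.7 J.
Photons incident: 603.7 / 5.533×10⁻¹⁹ = 1.091×10²¹, i.e. 1.091×10²¹/6.022×10²³ = 0.001812 mol.
Product: Φ × n_abs = 0.275 × 0.001812 = 4.983×10⁻⁴ mol.
As a count: 4.983×10⁻⁴ × 6.022×10²³ = 3.0×10²⁰.

3.0×10²⁰ molecules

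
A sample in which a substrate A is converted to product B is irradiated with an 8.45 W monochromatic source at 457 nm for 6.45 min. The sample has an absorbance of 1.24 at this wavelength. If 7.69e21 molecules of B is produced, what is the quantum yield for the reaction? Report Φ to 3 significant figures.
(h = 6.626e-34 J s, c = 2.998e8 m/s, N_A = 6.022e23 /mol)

Product: 7.69e21 / 6.022e23 = 0.01277 mol.
Photon energy at 457 nm: hc/λ = (6.626e-34)(2.998e8)/(457e-9) = 4.347e-19 J.
Energy delivered: (8.45 W)(387 s) = 3270 J.
Photons incident: 3270 / 4.347e-19 = 7.522e21, i.e. 7.522e21/6.022e23 = 0.01249 mol.
Fraction absorbed: 1 − 10^(−1.24) = 0.9425.
Photons absorbed: 0.9425 × 0.01249 = 0.01177 mol.
Φ = 0.01277 mol / 0.01177 mol photons = 1.08.

Φ = 1.08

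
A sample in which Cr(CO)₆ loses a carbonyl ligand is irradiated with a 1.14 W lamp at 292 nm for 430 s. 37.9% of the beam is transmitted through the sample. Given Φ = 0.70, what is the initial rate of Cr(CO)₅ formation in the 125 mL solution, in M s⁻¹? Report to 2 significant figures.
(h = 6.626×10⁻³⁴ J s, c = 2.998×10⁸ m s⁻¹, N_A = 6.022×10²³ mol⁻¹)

9.7×10⁻⁶ M s⁻¹

Photon energy at 292 nm: hc/λ = (6.626×10⁻³⁴)(2.998×10⁸)/(292×10⁻⁹) = 6.803×10⁻¹⁹ J.
Energy delivered: (1.14 W)(430 s) = 490.2 J.
Photons incident: 490.2 / 6.803×10⁻¹⁹ = 7.206×10²⁰, i.e. 7.206×10²⁰/6.022×10²³ = 0.001197 mol.
Fraction absorbed: 1 − 37.9/100 = 0.6210.
Photons absorbed: 0.6210 × 0.001197 = 7.433×10⁻⁴ mol.
Product formed: 0.70 × 7.433×10⁻⁴ = 5.203×10⁻⁴ mol.
Rate: 5.203×10⁻⁴ mol / (430 s × 0.125 L) = 9.7×10⁻⁶ M s⁻¹.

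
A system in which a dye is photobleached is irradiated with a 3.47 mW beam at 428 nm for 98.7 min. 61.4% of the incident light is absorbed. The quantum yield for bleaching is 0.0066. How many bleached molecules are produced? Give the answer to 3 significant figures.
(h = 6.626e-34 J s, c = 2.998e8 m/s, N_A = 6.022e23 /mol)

Photon energy at 428 nm: hc/λ = (6.626e-34)(2.998e8)/(428e-9) = 4.641e-19 J.
Energy delivered: (3.47 mW)(5922 s) = 20.55 J.
Photons incident: 20.55 / 4.641e-19 = 4.428e19, i.e. 4.428e19/6.022e23 = 7.353e-5 mol.
Photons absorbed: 0.614 × 7.353e-5 = 4.515e-5 mol.
Product: Φ × n_abs = 0.0066 × 4.515e-5 = 2.980e-7 mol.
As a count: 2.980e-7 × 6.022e23 = 1.79e17.

1.79e17 bleached molecules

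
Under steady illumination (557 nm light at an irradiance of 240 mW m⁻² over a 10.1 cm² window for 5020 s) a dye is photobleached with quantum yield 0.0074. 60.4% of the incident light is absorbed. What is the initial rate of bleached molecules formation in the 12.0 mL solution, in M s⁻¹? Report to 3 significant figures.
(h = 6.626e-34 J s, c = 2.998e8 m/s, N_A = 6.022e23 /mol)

4.20e-10 M s⁻¹

Photon energy at 557 nm: hc/λ = (6.626e-34)(2.998e8)/(557e-9) = 3.566e-19 J.
Energy delivered: (240 mW m⁻²)(10.1e-4 m²)(5020 s) = 1.217 J.
Photons incident: 1.217 / 3.566e-19 = 3.413e18, i.e. 3.413e18/6.022e23 = 5.668e-6 mol.
Photons absorbed: 0.604 × 5.668e-6 = 3.423e-6 mol.
Product formed: 0.0074 × 3.423e-6 = 2.533e-8 mol.
Rate: 2.533e-8 mol / (5020 s × 0.012 L) = 4.20e-10 M s⁻¹.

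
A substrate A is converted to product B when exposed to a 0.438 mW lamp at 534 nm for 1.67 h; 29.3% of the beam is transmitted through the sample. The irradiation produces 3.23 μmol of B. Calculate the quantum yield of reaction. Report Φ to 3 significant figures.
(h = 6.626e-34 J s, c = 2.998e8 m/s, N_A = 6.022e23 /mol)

Product: 3.23 μmol = 3.23e-6 mol.
Photon energy at 534 nm: hc/λ = (6.626e-34)(2.998e8)/(534e-9) = 3.720e-19 J.
Energy delivered: (0.438 mW)(6012 s) = 2.633 J.
Photons incident: 2.633 / 3.720e-19 = 7.078e18, i.e. 7.078e18/6.022e23 = 1.175e-5 mol.
Fraction absorbed: 1 − 29.3/100 = 0.7070.
Photons absorbed: 0.7070 × 1.175e-5 = 8.307e-6 mol.
Φ = 3.23e-6 mol / 8.307e-6 mol photons = 0.389.

Φ = 0.389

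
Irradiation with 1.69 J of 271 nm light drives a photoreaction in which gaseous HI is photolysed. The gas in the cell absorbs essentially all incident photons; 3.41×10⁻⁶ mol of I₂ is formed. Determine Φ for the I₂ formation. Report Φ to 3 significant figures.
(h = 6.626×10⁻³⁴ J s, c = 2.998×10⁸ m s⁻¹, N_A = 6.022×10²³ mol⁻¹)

Photon energy at 271 nm: hc/λ = (6.626×10⁻³⁴)(2.998×10⁸)/(271×10⁻⁹) = 7.330×10⁻¹⁹ J.
Photons incident: 1.69 / 7.330×10⁻¹⁹ = 2.306×10¹⁸, i.e. 2.306×10¹⁸/6.022×10²³ = 3.829×10⁻⁶ mol.
Φ = 3.41×10⁻⁶ mol / 3.829×10⁻⁶ mol photons = 0.891.

Φ = 0.891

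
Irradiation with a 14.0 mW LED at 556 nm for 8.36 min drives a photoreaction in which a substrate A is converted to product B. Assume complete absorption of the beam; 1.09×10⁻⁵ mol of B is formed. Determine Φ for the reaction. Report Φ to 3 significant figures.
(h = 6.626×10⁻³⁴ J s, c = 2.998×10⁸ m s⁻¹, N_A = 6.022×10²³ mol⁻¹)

Photon energy at 556 nm: hc/λ = (6.626×10⁻³⁴)(2.998×10⁸)/(556×10⁻⁹) = 3.573×10⁻¹⁹ J.
Energy delivered: (14.0 mW)(501.6 s) = 7.022 J.
Photons incident: 7.022 / 3.573×10⁻¹⁹ = 1.965×10¹⁹, i.e. 1.965×10¹⁹/6.022×10²³ = 3.263×10⁻⁵ mol.
Φ = 1.09×10⁻⁵ mol / 3.263×10⁻⁵ mol photons = 0.334.

Φ = 0.334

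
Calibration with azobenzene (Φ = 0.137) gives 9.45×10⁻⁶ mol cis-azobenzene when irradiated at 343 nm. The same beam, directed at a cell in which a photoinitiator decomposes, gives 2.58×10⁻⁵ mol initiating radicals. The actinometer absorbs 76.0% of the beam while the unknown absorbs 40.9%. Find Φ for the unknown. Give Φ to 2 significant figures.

Φ = 0.70

Photons absorbed by the actinometer: 9.45×10⁻⁶ / 0.137 = 6.898×10⁻⁵ mol.
Incident flux: 6.898×10⁻⁵ / 0.760 = 9.076×10⁻⁵ einstein.
Absorbed by unknown: 0.409 × 9.076×10⁻⁵ = 3.712×10⁻⁵ mol.
Φ(unknown) = 2.58×10⁻⁵ / 3.712×10⁻⁵ = 0.70.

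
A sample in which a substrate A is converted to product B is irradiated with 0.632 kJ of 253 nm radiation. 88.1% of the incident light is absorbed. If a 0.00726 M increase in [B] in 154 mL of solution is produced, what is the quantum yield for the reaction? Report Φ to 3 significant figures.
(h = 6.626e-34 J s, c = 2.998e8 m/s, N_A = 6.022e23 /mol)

Product: (0.00726 M)(0.154 L) = 0.001118 mol.
Photon energy at 253 nm: hc/λ = (6.626e-34)(2.998e8)/(253e-9) = 7.852e-19 J.
Incident energy: 0.632 kJ = 632 J.
Photons incident: 632 / 7.852e-19 = 8.049e20, i.e. 8.049e20/6.022e23 = 0.001337 mol.
Photons absorbed: 0.881 × 0.001337 = 0.001178 mol.
Φ = 0.001118 mol / 0.001178 mol photons = 0.949.

Φ = 0.949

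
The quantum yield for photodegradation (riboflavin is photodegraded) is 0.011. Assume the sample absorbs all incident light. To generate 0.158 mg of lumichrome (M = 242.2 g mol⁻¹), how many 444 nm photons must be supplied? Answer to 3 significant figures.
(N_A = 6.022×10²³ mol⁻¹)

Product: 0.158 mg / 242.2 g mol⁻¹ = 6.524×10⁻⁷ mol.
Photons that must be absorbed: 6.524×10⁻⁷ / 0.011 = 5.931×10⁻⁵ mol.
Photon count: 5.931×10⁻⁵ × 6.022×10²³ = 3.57×10¹⁹.

3.57×10¹⁹ photons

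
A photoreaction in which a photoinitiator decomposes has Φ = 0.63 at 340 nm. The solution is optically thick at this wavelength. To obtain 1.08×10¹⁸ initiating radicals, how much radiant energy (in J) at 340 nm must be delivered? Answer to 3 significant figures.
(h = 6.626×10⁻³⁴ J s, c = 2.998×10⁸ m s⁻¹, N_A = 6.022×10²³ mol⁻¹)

Product: 1.08×10¹⁸ / 6.022×10²³ = 1.793×10⁻⁶ mol.
Photons that must be absorbed: 1.793×10⁻⁶ / 0.63 = 2.846×10⁻⁶ mol.
Photon energy: hc/λ = 5.843×10⁻¹⁹ J; per mole, 3.519×10⁵ J mol⁻¹.
Energy required: 2.846×10⁻⁶ × 3.519×10⁵ = 1.00 J.

1.00 J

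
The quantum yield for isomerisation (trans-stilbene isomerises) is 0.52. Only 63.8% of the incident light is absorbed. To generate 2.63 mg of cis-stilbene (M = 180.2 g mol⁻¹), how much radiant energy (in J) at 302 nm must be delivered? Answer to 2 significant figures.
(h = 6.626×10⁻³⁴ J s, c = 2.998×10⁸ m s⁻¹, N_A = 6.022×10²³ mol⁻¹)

Product: 2.63 mg / 180.2 g mol⁻¹ = 1.459×10⁻⁵ mol.
Photons that must be absorbed: 1.459×10⁻⁵ / 0.52 = 2.806×10⁻⁵ mol.
Incident photons needed: 2.806×10⁻⁵ / 0.638 = 4.398×10⁻⁵ mol.
Photon energy: hc/λ = 6.578×10⁻¹⁹ J; per mole, 3.961×10⁵ J mol⁻¹.
Energy required: 4.398×10⁻⁵ × 3.961×10⁵ = 17 J.

17 J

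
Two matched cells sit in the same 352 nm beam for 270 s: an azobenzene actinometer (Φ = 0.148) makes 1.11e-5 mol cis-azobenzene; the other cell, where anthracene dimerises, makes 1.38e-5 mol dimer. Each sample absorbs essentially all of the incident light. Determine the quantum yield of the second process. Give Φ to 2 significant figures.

Photons absorbed by the actinometer: 1.11e-5 / 0.148 = 7.500e-5 mol.
Φ(unknown) = 1.38e-5 / 7.500e-5 = 0.18.

Φ = 0.18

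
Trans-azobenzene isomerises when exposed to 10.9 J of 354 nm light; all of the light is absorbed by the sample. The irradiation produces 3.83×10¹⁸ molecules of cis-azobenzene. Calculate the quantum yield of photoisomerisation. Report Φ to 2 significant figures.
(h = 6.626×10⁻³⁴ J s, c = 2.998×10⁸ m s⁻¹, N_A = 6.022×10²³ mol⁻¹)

Φ = 0.20

Product: 3.83×10¹⁸ / 6.022×10²³ = 6.360×10⁻⁶ mol.
Photon energy at 354 nm: hc/λ = (6.626×10⁻³⁴)(2.998×10⁸)/(354×10⁻⁹) = 5.612×10⁻¹⁹ J.
Photons incident: 10.9 / 5.612×10⁻¹⁹ = 1.942×10¹⁹, i.e. 1.942×10¹⁹/6.022×10²³ = 3.225×10⁻⁵ mol.
Φ = 6.360×10⁻⁶ mol / 3.225×10⁻⁵ mol photons = 0.20.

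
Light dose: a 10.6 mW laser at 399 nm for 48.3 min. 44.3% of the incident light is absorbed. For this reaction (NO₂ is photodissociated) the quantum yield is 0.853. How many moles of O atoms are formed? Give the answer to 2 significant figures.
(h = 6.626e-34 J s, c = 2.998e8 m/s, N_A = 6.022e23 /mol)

3.9e-5 mol

Photon energy at 399 nm: hc/λ = (6.626e-34)(2.998e8)/(399e-9) = 4.979e-19 J.
Energy delivered: (10.6 mW)(2898 s) = 30.72 J.
Photons incident: 30.72 / 4.979e-19 = 6.170e19, i.e. 6.170e19/6.022e23 = 1.025e-4 mol.
Photons absorbed: 0.443 × 1.025e-4 = 4.541e-5 mol.
Product: Φ × n_abs = 0.853 × 4.541e-5 = 3.873e-5 mol.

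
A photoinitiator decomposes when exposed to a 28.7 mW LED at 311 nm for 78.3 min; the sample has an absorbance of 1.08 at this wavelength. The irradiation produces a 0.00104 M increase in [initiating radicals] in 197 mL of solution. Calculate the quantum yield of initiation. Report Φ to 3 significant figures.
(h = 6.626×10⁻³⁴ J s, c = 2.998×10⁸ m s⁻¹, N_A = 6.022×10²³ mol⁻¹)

Φ = 0.638

Product: (0.00104 M)(0.197 L) = 2.049×10⁻⁴ mol.
Photon energy at 311 nm: hc/λ = (6.626×10⁻³⁴)(2.998×10⁸)/(311×10⁻⁹) = 6.387×10⁻¹⁹ J.
Energy delivered: (28.7 mW)(4698 s) = 134.8 J.
Photons incident: 134.8 / 6.387×10⁻¹⁹ = 2.111×10²⁰, i.e. 2.111×10²⁰/6.022×10²³ = 3.505×10⁻⁴ mol.
Fraction absorbed: 1 − 10^(−1.08) = 0.9168.
Photons absorbed: 0.9168 × 3.505×10⁻⁴ = 3.213×10⁻⁴ mol.
Φ = 2.049×10⁻⁴ mol / 3.213×10⁻⁴ mol photons = 0.638.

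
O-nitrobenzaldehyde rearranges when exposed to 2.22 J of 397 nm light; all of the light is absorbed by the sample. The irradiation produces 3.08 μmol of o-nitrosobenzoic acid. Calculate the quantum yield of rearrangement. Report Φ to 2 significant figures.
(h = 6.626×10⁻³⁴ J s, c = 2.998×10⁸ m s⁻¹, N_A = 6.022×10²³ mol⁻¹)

Φ = 0.42

Product: 3.08 μmol = 3.08×10⁻⁶ mol.
Photon energy at 397 nm: hc/λ = (6.626×10⁻³⁴)(2.998×10⁸)/(397×10⁻⁹) = 5.004×10⁻¹⁹ J.
Photons incident: 2.22 / 5.004×10⁻¹⁹ = 4.436×10¹⁸, i.e. 4.436×10¹⁸/6.022×10²³ = 7.366×10⁻⁶ mol.
Φ = 3.08×10⁻⁶ mol / 7.366×10⁻⁶ mol photons = 0.42.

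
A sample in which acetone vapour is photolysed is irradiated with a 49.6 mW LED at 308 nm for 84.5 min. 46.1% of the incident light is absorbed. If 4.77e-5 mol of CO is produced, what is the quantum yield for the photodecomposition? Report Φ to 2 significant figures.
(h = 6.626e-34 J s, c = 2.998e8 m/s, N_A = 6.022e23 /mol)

Photon energy at 308 nm: hc/λ = (6.626e-34)(2.998e8)/(308e-9) = 6.450e-19 J.
Energy delivered: (49.6 mW)(5070 s) = 251.5 J.
Photons incident: 251.5 / 6.450e-19 = 3.899e20, i.e. 3.899e20/6.022e23 = 6.475e-4 mol.
Photons absorbed: 0.461 × 6.475e-4 = 2.985e-4 mol.
Φ = 4.77e-5 mol / 2.985e-4 mol photons = 0.16.

Φ = 0.16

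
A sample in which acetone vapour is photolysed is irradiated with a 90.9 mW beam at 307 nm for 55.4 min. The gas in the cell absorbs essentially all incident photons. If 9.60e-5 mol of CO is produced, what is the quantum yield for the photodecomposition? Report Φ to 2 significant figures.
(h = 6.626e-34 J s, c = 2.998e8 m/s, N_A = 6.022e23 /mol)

Φ = 0.12

Photon energy at 307 nm: hc/λ = (6.626e-34)(2.998e8)/(307e-9) = 6.471e-19 J.
Energy delivered: (90.9 mW)(3324 s) = 302.2 J.
Photons incident: 302.2 / 6.471e-19 = 4.670e20, i.e. 4.670e20/6.022e23 = 7.755e-4 mol.
Φ = 9.60e-5 mol / 7.755e-4 mol photons = 0.12.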